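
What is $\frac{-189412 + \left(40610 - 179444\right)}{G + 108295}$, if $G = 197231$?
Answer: $- \frac{164123}{152763} \approx -1.0744$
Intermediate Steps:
$\frac{-189412 + \left(40610 - 179444\right)}{G + 108295} = \frac{-189412 + \left(40610 - 179444\right)}{197231 + 108295} = \frac{-189412 - 138834}{305526} = \left(-328246\right) \frac{1}{305526} = - \frac{164123}{152763}$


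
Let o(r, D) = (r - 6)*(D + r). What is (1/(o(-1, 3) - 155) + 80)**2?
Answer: 182763361/28561 ≈ 6399.1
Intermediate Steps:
o(r, D) = (-6 + r)*(D + r)
(1/(o(-1, 3) - 155) + 80)**2 = (1/(((-1)**2 - 6*3 - 6*(-1) + 3*(-1)) - 155) + 80)**2 = (1/((1 - 18 + 6 - 3) - 155) + 80)**2 = (1/(-14 - 155) + 80)**2 = (1/(-169) + 80)**2 = (-1/169 + 80)**2 = (13519/169)**2 = 182763361/28561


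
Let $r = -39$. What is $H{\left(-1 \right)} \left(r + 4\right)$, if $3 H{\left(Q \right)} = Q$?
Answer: $\frac{35}{3} \approx 11.667$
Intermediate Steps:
$H{\left(Q \right)} = \frac{Q}{3}$
$H{\left(-1 \right)} \left(r + 4\right) = \frac{1}{3} \left(-1\right) \left(-39 + 4\right) = \left(- \frac{1}{3}\right) \left(-35\right) = \frac{35}{3}$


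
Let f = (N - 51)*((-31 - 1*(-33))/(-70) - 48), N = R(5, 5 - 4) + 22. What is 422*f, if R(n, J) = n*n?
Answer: 2837528/35 ≈ 81072.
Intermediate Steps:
R(n, J) = n²
N = 47 (N = 5² + 22 = 25 + 22 = 47)
f = 6724/35 (f = (47 - 51)*((-31 - 1*(-33))/(-70) - 48) = -4*((-31 + 33)*(-1/70) - 48) = -4*(2*(-1/70) - 48) = -4*(-1/35 - 48) = -4*(-1681/35) = 6724/35 ≈ 192.11)
422*f = 422*(6724/35) = 2837528/35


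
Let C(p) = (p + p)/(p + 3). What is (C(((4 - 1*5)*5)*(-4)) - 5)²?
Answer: 5625/529 ≈ 10.633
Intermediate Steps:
C(p) = 2*p/(3 + p) (C(p) = (2*p)/(3 + p) = 2*p/(3 + p))
(C(((4 - 1*5)*5)*(-4)) - 5)² = (2*(((4 - 1*5)*5)*(-4))/(3 + ((4 - 1*5)*5)*(-4)) - 5)² = (2*(((4 - 5)*5)*(-4))/(3 + ((4 - 5)*5)*(-4)) - 5)² = (2*(-1*5*(-4))/(3 - 1*5*(-4)) - 5)² = (2*(-5*(-4))/(3 - 5*(-4)) - 5)² = (2*20/(3 + 20) - 5)² = (2*20/23 - 5)² = (2*20*(1/23) - 5)² = (40/23 - 5)² = (-75/23)² = 5625/529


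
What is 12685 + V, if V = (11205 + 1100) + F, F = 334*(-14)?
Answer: 20314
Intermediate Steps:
F = -4676
V = 7629 (V = (11205 + 1100) - 4676 = 12305 - 4676 = 7629)
12685 + V = 12685 + 7629 = 20314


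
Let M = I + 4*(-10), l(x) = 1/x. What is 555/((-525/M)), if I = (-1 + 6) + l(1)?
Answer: 1258/35 ≈ 35.943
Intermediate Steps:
I = 6 (I = (-1 + 6) + 1/1 = 5 + 1 = 6)
M = -34 (M = 6 + 4*(-10) = 6 - 40 = -34)
555/((-525/M)) = 555/((-525/(-34))) = 555/((-525*(-1/34))) = 555/(525/34) = 555*(34/525) = 1258/35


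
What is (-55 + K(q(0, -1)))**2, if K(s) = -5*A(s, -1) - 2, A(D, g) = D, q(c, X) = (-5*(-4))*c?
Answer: 3249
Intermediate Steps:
q(c, X) = 20*c
K(s) = -2 - 5*s (K(s) = -5*s - 2 = -2 - 5*s)
(-55 + K(q(0, -1)))**2 = (-55 + (-2 - 100*0))**2 = (-55 + (-2 - 5*0))**2 = (-55 + (-2 + 0))**2 = (-55 - 2)**2 = (-57)**2 = 3249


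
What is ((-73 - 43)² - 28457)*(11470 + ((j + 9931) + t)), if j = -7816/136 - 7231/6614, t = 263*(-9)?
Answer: -32005534865087/112438 ≈ -2.8465e+8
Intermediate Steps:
t = -2367
j = -6584805/112438 (j = -7816*1/136 - 7231*1/6614 = -977/17 - 7231/6614 = -6584805/112438 ≈ -58.564)
((-73 - 43)² - 28457)*(11470 + ((j + 9931) + t)) = ((-73 - 43)² - 28457)*(11470 + ((-6584805/112438 + 9931) - 2367)) = ((-116)² - 28457)*(11470 + (1110036973/112438 - 2367)) = (13456 - 28457)*(11470 + 843896227/112438) = -15001*2133560087/112438 = -32005534865087/112438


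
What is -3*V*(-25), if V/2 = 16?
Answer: 2400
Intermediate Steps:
V = 32 (V = 2*16 = 32)
-3*V*(-25) = -3*32*(-25) = -96*(-25) = 2400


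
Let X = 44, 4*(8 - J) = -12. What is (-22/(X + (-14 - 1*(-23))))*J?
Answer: -242/53 ≈ -4.5660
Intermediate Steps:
J = 11 (J = 8 - ¼*(-12) = 8 + 3 = 11)
(-22/(X + (-14 - 1*(-23))))*J = (-22/(44 + (-14 - 1*(-23))))*11 = (-22/(44 + (-14 + 23)))*11 = (-22/(44 + 9))*11 = (-22/53)*11 = ((1/53)*(-22))*11 = -22/53*11 = -242/53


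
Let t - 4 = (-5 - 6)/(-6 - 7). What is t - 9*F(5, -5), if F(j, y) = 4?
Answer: -405/13 ≈ -31.154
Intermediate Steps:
t = 63/13 (t = 4 + (-5 - 6)/(-6 - 7) = 4 - 11/(-13) = 4 - 11*(-1/13) = 4 + 11/13 = 63/13 ≈ 4.8462)
t - 9*F(5, -5) = 63/13 - 9*4 = 63/13 - 36 = -405/13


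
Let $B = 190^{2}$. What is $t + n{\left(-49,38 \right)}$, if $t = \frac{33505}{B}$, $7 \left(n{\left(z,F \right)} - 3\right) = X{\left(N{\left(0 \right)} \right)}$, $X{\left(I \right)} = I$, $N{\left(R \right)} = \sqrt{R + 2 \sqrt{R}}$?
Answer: $\frac{28361}{7220} \approx 3.9281$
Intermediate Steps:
$n{\left(z,F \right)} = 3$ ($n{\left(z,F \right)} = 3 + \frac{\sqrt{0 + 2 \sqrt{0}}}{7} = 3 + \frac{\sqrt{0 + 2 \cdot 0}}{7} = 3 + \frac{\sqrt{0 + 0}}{7} = 3 + \frac{\sqrt{0}}{7} = 3 + \frac{1}{7} \cdot 0 = 3 + 0 = 3$)
$B = 36100$
$t = \frac{6701}{7220}$ ($t = \frac{33505}{36100} = 33505 \cdot \frac{1}{36100} = \frac{6701}{7220} \approx 0.92812$)
$t + n{\left(-49,38 \right)} = \frac{6701}{7220} + 3 = \frac{28361}{7220}$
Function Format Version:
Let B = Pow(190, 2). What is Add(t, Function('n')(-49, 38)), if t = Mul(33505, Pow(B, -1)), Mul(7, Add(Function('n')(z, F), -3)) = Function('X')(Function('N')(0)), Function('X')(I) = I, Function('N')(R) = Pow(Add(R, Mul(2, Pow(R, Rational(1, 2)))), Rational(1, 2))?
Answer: Rational(28361, 7220) ≈ 3.9281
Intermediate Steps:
Function('n')(z, F) = 3 (Function('n')(z, F) = Add(3, Mul(Rational(1, 7), Pow(Add(0, Mul(2, Pow(0, Rational(1, 2)))), Rational(1, 2)))) = Add(3, Mul(Rational(1, 7), Pow(Add(0, Mul(2, 0)), Rational(1, 2)))) = Add(3, Mul(Rational(1, 7), Pow(Add(0, 0), Rational(1, 2)))) = Add(3, Mul(Rational(1, 7), Pow(0, Rational(1, 2)))) = Add(3, Mul(Rational(1, 7), 0)) = Add(3, 0) = 3)
B = 36100
t = Rational(6701, 7220) (t = Mul(33505, Pow(36100, -1)) = Mul(33505, Rational(1, 36100)) = Rational(6701, 7220) ≈ 0.92812)
Add(t, Function('n')(-49, 38)) = Add(Rational(6701, 7220), 3) = Rational(28361, 7220)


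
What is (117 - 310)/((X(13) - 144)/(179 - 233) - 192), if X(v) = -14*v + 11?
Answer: 1158/1117 ≈ 1.0367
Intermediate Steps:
X(v) = 11 - 14*v
(117 - 310)/((X(13) - 144)/(179 - 233) - 192) = (117 - 310)/(((11 - 14*13) - 144)/(179 - 233) - 192) = -193/(((11 - 182) - 144)/(-54) - 192) = -193/((-171 - 144)*(-1/54) - 192) = -193/(-315*(-1/54) - 192) = -193/(35/6 - 192) = -193/(-1117/6) = -193*(-6/1117) = 1158/1117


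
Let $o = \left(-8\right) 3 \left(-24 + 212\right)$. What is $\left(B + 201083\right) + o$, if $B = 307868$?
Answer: $504439$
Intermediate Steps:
$o = -4512$ ($o = \left(-24\right) 188 = -4512$)
$\left(B + 201083\right) + o = \left(307868 + 201083\right) - 4512 = 508951 - 4512 = 504439$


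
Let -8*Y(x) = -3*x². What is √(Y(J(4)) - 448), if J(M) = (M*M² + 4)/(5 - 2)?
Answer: I*√2298/3 ≈ 15.979*I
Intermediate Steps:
J(M) = 4/3 + M³/3 (J(M) = (M³ + 4)/3 = (4 + M³)*(⅓) = 4/3 + M³/3)
Y(x) = 3*x²/8 (Y(x) = -(-3)*x²/8 = 3*x²/8)
√(Y(J(4)) - 448) = √(3*(4/3 + (⅓)*4³)²/8 - 448) = √(3*(4/3 + (⅓)*64)²/8 - 448) = √(3*(4/3 + 64/3)²/8 - 448) = √(3*(68/3)²/8 - 448) = √((3/8)*(4624/9) - 448) = √(578/3 - 448) = √(-766/3) = I*√2298/3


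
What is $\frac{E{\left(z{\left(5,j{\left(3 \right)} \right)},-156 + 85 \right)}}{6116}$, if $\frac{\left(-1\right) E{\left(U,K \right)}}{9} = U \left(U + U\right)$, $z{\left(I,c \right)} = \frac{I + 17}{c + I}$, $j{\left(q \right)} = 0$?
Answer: $- \frac{198}{3475} \approx -0.056978$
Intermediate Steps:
$z{\left(I,c \right)} = \frac{17 + I}{I + c}$
$E{\left(U,K \right)} = - 18 U^{2}$ ($E{\left(U,K \right)} = - 9 U \left(U + U\right) = - 9 U 2 U = - 9 \cdot 2 U^{2} = - 18 U^{2}$)
$\frac{E{\left(z{\left(5,j{\left(3 \right)} \right)},-156 + 85 \right)}}{6116} = \frac{\left(-18\right) \left(\frac{17 + 5}{5 + 0}\right)^{2}}{6116} = - 18 \left(\frac{1}{5} \cdot 22\right)^{2} \cdot \frac{1}{6116} = - 18 \left(\frac{22}{5}\right)^{2} \cdot \frac{1}{6116} = \left(-18\right) \frac{484}{25} \cdot \frac{1}{6116} = \left(- \frac{8712}{25}\right) \frac{1}{6116} = - \frac{198}{3475}$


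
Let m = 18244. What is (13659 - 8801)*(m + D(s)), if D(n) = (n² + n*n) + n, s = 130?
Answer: 253461292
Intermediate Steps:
D(n) = n + 2*n² (D(n) = (n² + n²) + n = 2*n² + n = n + 2*n²)
(13659 - 8801)*(m + D(s)) = (13659 - 8801)*(18244 + 130*(1 + 2*130)) = 4858*(18244 + 130*(1 + 260)) = 4858*(18244 + 130*261) = 4858*(18244 + 33930) = 4858*52174 = 253461292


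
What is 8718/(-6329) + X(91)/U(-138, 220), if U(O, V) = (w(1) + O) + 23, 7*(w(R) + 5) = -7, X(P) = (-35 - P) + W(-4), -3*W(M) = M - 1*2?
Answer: -270082/765809 ≈ -0.35268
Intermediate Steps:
W(M) = 2/3 - M/3 (W(M) = -(M - 1*2)/3 = -(M - 2)/3 = -(-2 + M)/3 = 2/3 - M/3)
X(P) = -33 - P (X(P) = (-35 - P) + (2/3 - 1/3*(-4)) = (-35 - P) + (2/3 + 4/3) = (-35 - P) + 2 = -33 - P)
w(R) = -6 (w(R) = -5 + (1/7)*(-7) = -5 - 1 = -6)
U(O, V) = 17 + O (U(O, V) = (-6 + O) + 23 = 17 + O)
8718/(-6329) + X(91)/U(-138, 220) = 8718/(-6329) + (-33 - 1*91)/(17 - 138) = 8718*(-1/6329) + (-33 - 91)/(-121) = -8718/6329 - 124*(-1/121) = -8718/6329 + 124/121 = -270082/765809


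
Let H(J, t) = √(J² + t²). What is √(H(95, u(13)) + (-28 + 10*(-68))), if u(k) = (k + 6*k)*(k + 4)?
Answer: √(-708 + √2402234) ≈ 29.016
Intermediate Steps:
u(k) = 7*k*(4 + k) (u(k) = (7*k)*(4 + k) = 7*k*(4 + k))
√(H(95, u(13)) + (-28 + 10*(-68))) = √(√(95² + (7*13*(4 + 13))²) + (-28 + 10*(-68))) = √(√(9025 + (7*13*17)²) + (-28 - 680)) = √(√(9025 + 1547²) - 708) = √(√(9025 + 2393209) - 708) = √(√2402234 - 708) = √(-708 + √2402234)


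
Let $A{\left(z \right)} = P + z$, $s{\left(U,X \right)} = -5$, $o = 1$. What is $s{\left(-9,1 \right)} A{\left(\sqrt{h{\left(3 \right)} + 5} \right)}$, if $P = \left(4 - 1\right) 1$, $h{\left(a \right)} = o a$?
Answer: $-15 - 10 \sqrt{2} \approx -29.142$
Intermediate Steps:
$h{\left(a \right)} = a$ ($h{\left(a \right)} = 1 a = a$)
$P = 3$ ($P = 3 \cdot 1 = 3$)
$A{\left(z \right)} = 3 + z$
$s{\left(-9,1 \right)} A{\left(\sqrt{h{\left(3 \right)} + 5} \right)} = - 5 \left(3 + \sqrt{3 + 5}\right) = - 5 \left(3 + \sqrt{8}\right) = - 5 \left(3 + 2 \sqrt{2}\right) = -15 - 10 \sqrt{2}$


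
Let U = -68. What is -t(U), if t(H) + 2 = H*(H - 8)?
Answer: -5166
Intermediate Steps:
t(H) = -2 + H*(-8 + H) (t(H) = -2 + H*(H - 8) = -2 + H*(-8 + H))
-t(U) = -(-2 + (-68)² - 8*(-68)) = -(-2 + 4624 + 544) = -1*5166 = -5166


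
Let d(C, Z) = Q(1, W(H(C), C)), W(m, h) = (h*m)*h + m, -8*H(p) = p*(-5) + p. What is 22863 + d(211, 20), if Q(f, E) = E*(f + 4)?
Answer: 23508218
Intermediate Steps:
H(p) = p/2 (H(p) = -(p*(-5) + p)/8 = -(-5*p + p)/8 = -(-1)*p/2 = p/2)
W(m, h) = m + m*h² (W(m, h) = m*h² + m = m + m*h²)
Q(f, E) = E*(4 + f)
d(C, Z) = 5*C*(1 + C²)/2 (d(C, Z) = ((C/2)*(1 + C²))*(4 + 1) = (C*(1 + C²)/2)*5 = 5*C*(1 + C²)/2)
22863 + d(211, 20) = 22863 + (5/2)*211*(1 + 211²) = 22863 + (5/2)*211*(1 + 44521) = 22863 + (5/2)*211*44522 = 22863 + 23485355 = 23508218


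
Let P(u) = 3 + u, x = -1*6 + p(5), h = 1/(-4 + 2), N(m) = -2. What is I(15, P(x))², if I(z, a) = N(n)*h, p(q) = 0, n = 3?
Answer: 1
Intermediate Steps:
h = -½ (h = 1/(-2) = -½ ≈ -0.50000)
x = -6 (x = -1*6 + 0 = -6 + 0 = -6)
I(z, a) = 1 (I(z, a) = -2*(-½) = 1)
I(15, P(x))² = 1² = 1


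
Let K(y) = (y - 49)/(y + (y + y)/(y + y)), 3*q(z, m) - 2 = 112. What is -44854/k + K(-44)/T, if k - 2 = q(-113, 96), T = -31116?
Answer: -625147057/557495 ≈ -1121.3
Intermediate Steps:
q(z, m) = 38 (q(z, m) = 2/3 + (1/3)*112 = 2/3 + 112/3 = 38)
K(y) = (-49 + y)/(1 + y) (K(y) = (-49 + y)/(y + (2*y)/((2*y))) = (-49 + y)/(y + (2*y)*(1/(2*y))) = (-49 + y)/(y + 1) = (-49 + y)/(1 + y))
k = 40 (k = 2 + 38 = 40)
-44854/k + K(-44)/T = -44854/40 + ((-49 - 44)/(1 - 44))/(-31116) = -44854*1/40 + (-93/(-43))*(-1/31116) = -22427/20 - 1/43*(-93)*(-1/31116) = -22427/20 + (93/43)*(-1/31116) = -22427/20 - 31/445996 = -625147057/557495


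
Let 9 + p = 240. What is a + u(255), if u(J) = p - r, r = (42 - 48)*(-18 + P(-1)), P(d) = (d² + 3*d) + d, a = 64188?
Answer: 64293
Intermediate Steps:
p = 231 (p = -9 + 240 = 231)
P(d) = d² + 4*d
r = 126 (r = (42 - 48)*(-18 - (4 - 1)) = -6*(-18 - 1*3) = -6*(-18 - 3) = -6*(-21) = 126)
u(J) = 105 (u(J) = 231 - 1*126 = 231 - 126 = 105)
a + u(255) = 64188 + 105 = 64293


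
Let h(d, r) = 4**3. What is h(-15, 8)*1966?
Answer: 125824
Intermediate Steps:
h(d, r) = 64
h(-15, 8)*1966 = 64*1966 = 125824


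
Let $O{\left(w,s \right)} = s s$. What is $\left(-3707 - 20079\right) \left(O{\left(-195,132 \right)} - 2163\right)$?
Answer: $-362998146$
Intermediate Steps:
$O{\left(w,s \right)} = s^{2}$
$\left(-3707 - 20079\right) \left(O{\left(-195,132 \right)} - 2163\right) = \left(-3707 - 20079\right) \left(132^{2} - 2163\right) = - 23786 \left(17424 - 2163\right) = \left(-23786\right) 15261 = -362998146$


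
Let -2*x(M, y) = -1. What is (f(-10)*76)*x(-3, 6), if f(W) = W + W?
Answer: -760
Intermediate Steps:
x(M, y) = 1/2 (x(M, y) = -1/2*(-1) = 1/2)
f(W) = 2*W
(f(-10)*76)*x(-3, 6) = ((2*(-10))*76)*(1/2) = -20*76*(1/2) = -1520*1/2 = -760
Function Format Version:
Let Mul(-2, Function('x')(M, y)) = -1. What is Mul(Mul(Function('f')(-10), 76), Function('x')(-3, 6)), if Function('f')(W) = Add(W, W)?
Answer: -760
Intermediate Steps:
Function('x')(M, y) = Rational(1, 2) (Function('x')(M, y) = Mul(Rational(-1, 2), -1) = Rational(1, 2))
Function('f')(W) = Mul(2, W)
Mul(Mul(Function('f')(-10), 76), Function('x')(-3, 6)) = Mul(Mul(Mul(2, -10), 76), Rational(1, 2)) = Mul(Mul(-20, 76), Rational(1, 2)) = Mul(-1520, Rational(1, 2)) = -760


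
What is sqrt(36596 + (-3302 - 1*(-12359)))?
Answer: sqrt(45653) ≈ 213.67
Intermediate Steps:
sqrt(36596 + (-3302 - 1*(-12359))) = sqrt(36596 + (-3302 + 12359)) = sqrt(36596 + 9057) = sqrt(45653)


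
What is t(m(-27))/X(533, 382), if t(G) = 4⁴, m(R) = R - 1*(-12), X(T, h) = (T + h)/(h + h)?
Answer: 195584/915 ≈ 213.75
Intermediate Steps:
X(T, h) = (T + h)/(2*h) (X(T, h) = (T + h)/((2*h)) = (T + h)*(1/(2*h)) = (T + h)/(2*h))
m(R) = 12 + R (m(R) = R + 12 = 12 + R)
t(G) = 256
t(m(-27))/X(533, 382) = 256/(((½)*(533 + 382)/382)) = 256/(((½)*(1/382)*915)) = 256/(915/764) = 256*(764/915) = 195584/915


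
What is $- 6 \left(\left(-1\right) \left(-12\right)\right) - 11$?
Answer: $-83$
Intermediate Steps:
$- 6 \left(\left(-1\right) \left(-12\right)\right) - 11 = \left(-6\right) 12 - 11 = -72 - 11 = -83$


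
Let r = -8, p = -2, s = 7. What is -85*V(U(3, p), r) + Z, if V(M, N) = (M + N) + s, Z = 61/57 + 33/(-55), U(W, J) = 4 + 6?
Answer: -217891/285 ≈ -764.53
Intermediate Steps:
U(W, J) = 10
Z = 134/285 (Z = 61*(1/57) + 33*(-1/55) = 61/57 - ⅗ = 134/285 ≈ 0.47018)
V(M, N) = 7 + M + N (V(M, N) = (M + N) + 7 = 7 + M + N)
-85*V(U(3, p), r) + Z = -85*(7 + 10 - 8) + 134/285 = -85*9 + 134/285 = -765 + 134/285 = -217891/285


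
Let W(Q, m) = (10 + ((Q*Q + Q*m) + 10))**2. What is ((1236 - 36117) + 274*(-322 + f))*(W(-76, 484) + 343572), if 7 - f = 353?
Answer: -209327165912708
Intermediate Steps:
f = -346 (f = 7 - 1*353 = 7 - 353 = -346)
W(Q, m) = (20 + Q**2 + Q*m)**2 (W(Q, m) = (10 + ((Q**2 + Q*m) + 10))**2 = (10 + (10 + Q**2 + Q*m))**2 = (20 + Q**2 + Q*m)**2)
((1236 - 36117) + 274*(-322 + f))*(W(-76, 484) + 343572) = ((1236 - 36117) + 274*(-322 - 346))*((20 + (-76)**2 - 76*484)**2 + 343572) = (-34881 + 274*(-668))*((20 + 5776 - 36784)**2 + 343572) = (-34881 - 183032)*((-30988)**2 + 343572) = -217913*(960256144 + 343572) = -217913*960599716 = -209327165912708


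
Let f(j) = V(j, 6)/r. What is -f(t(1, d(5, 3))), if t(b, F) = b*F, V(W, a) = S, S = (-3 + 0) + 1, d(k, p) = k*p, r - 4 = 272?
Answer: 1/138 ≈ 0.0072464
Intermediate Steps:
r = 276 (r = 4 + 272 = 276)
S = -2 (S = -3 + 1 = -2)
V(W, a) = -2
t(b, F) = F*b
f(j) = -1/138 (f(j) = -2/276 = -2*1/276 = -1/138)
-f(t(1, d(5, 3))) = -1*(-1/138) = 1/138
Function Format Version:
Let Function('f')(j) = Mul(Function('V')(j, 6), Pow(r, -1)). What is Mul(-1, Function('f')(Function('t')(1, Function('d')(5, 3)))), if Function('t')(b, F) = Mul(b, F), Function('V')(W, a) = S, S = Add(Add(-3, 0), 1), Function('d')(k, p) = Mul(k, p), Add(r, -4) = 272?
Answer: Rational(1, 138) ≈ 0.0072464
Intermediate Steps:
r = 276 (r = Add(4, 272) = 276)
S = -2 (S = Add(-3, 1) = -2)
Function('V')(W, a) = -2
Function('t')(b, F) = Mul(F, b)
Function('f')(j) = Rational(-1, 138) (Function('f')(j) = Mul(-2, Pow(276, -1)) = Mul(-2, Rational(1, 276)) = Rational(-1, 138))
Mul(-1, Function('f')(Function('t')(1, Function('d')(5, 3)))) = Mul(-1, Rational(-1, 138)) = Rational(1, 138)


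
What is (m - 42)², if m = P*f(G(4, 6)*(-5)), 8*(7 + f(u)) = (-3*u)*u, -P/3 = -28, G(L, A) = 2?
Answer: 14288400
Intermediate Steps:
P = 84 (P = -3*(-28) = 84)
f(u) = -7 - 3*u²/8 (f(u) = -7 + ((-3*u)*u)/8 = -7 + (-3*u²)/8 = -7 - 3*u²/8)
m = -3738 (m = 84*(-7 - 3*(2*(-5))²/8) = 84*(-7 - 3/8*(-10)²) = 84*(-7 - 3/8*100) = 84*(-7 - 75/2) = 84*(-89/2) = -3738)
(m - 42)² = (-3738 - 42)² = (-3780)² = 14288400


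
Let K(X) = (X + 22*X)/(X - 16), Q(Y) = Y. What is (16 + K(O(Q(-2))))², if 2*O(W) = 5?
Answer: 100489/729 ≈ 137.84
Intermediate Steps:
O(W) = 5/2 (O(W) = (½)*5 = 5/2)
K(X) = 23*X/(-16 + X) (K(X) = (23*X)/(-16 + X) = 23*X/(-16 + X))
(16 + K(O(Q(-2))))² = (16 + 23*(5/2)/(-16 + 5/2))² = (16 + 23*(5/2)/(-27/2))² = (16 + 23*(5/2)*(-2/27))² = (16 - 115/27)² = (317/27)² = 100489/729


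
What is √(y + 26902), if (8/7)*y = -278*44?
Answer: √16199 ≈ 127.28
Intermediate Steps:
y = -10703 (y = 7*(-278*44)/8 = (7/8)*(-12232) = -10703)
√(y + 26902) = √(-10703 + 26902) = √16199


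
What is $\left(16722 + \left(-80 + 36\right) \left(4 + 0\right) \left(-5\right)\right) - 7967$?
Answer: $9635$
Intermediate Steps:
$\left(16722 + \left(-80 + 36\right) \left(4 + 0\right) \left(-5\right)\right) - 7967 = \left(16722 - 44 \cdot 4 \left(-5\right)\right) - 7967 = \left(16722 - -880\right) - 7967 = \left(16722 + 880\right) - 7967 = 17602 - 7967 = 9635$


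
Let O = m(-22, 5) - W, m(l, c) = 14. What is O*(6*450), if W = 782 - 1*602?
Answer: -448200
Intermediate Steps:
W = 180 (W = 782 - 602 = 180)
O = -166 (O = 14 - 1*180 = 14 - 180 = -166)
O*(6*450) = -996*450 = -166*2700 = -448200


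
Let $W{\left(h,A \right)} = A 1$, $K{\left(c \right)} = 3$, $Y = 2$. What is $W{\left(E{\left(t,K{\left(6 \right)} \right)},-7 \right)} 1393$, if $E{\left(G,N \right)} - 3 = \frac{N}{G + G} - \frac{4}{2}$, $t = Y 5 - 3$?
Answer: $-9751$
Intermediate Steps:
$t = 7$ ($t = 2 \cdot 5 - 3 = 10 - 3 = 7$)
$E{\left(G,N \right)} = 1 + \frac{N}{2 G}$ ($E{\left(G,N \right)} = 3 + \left(\frac{N}{G + G} - \frac{4}{2}\right) = 3 + \left(\frac{N}{2 G} - 2\right) = 3 + \left(N \frac{1}{2 G} - 2\right) = 3 - \left(2 - \frac{N}{2 G}\right) = 1 + \frac{N}{2 G}$)
$W{\left(h,A \right)} = A$
$W{\left(E{\left(t,K{\left(6 \right)} \right)},-7 \right)} 1393 = \left(-7\right) 1393 = -9751$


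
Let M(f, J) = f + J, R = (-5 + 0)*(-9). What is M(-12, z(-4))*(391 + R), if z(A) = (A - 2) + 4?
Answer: -6104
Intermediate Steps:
R = 45 (R = -5*(-9) = 45)
z(A) = 2 + A (z(A) = (-2 + A) + 4 = 2 + A)
M(f, J) = J + f
M(-12, z(-4))*(391 + R) = ((2 - 4) - 12)*(391 + 45) = (-2 - 12)*436 = -14*436 = -6104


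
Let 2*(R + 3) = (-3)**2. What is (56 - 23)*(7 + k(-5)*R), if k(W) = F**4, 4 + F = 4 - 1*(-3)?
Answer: 8481/2 ≈ 4240.5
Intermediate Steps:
F = 3 (F = -4 + (4 - 1*(-3)) = -4 + (4 + 3) = -4 + 7 = 3)
k(W) = 81 (k(W) = 3**4 = 81)
R = 3/2 (R = -3 + (1/2)*(-3)**2 = -3 + (1/2)*9 = -3 + 9/2 = 3/2 ≈ 1.5000)
(56 - 23)*(7 + k(-5)*R) = (56 - 23)*(7 + 81*(3/2)) = 33*(7 + 243/2) = 33*(257/2) = 8481/2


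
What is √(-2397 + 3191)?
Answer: √794 ≈ 28.178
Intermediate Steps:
√(-2397 + 3191) = √794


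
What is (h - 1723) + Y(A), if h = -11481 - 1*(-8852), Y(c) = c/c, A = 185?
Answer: -4351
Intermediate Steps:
Y(c) = 1
h = -2629 (h = -11481 + 8852 = -2629)
(h - 1723) + Y(A) = (-2629 - 1723) + 1 = -4352 + 1 = -4351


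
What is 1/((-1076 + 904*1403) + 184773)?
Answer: 1/1452009 ≈ 6.8870e-7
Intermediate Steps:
1/((-1076 + 904*1403) + 184773) = 1/((-1076 + 1268312) + 184773) = 1/(1267236 + 184773) = 1/1452009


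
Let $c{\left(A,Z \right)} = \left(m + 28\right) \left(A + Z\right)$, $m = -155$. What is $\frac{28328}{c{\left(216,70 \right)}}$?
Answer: $- \frac{14164}{18161} \approx -0.77991$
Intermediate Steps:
$c{\left(A,Z \right)} = - 127 A - 127 Z$ ($c{\left(A,Z \right)} = \left(-155 + 28\right) \left(A + Z\right) = - 127 \left(A + Z\right) = - 127 A - 127 Z$)
$\frac{28328}{c{\left(216,70 \right)}} = \frac{28328}{\left(-127\right) 216 - 8890} = \frac{28328}{-27432 - 8890} = \frac{28328}{-36322} = 28328 \left(- \frac{1}{36322}\right) = - \frac{14164}{18161}$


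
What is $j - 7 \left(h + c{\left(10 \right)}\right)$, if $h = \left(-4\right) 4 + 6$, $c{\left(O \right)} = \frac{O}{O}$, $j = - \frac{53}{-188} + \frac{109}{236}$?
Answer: $\frac{353523}{5546} \approx 63.744$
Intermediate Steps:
$j = \frac{4125}{5546}$ ($j = \left(-53\right) \left(- \frac{1}{188}\right) + 109 \cdot \frac{1}{236} = \frac{53}{188} + \frac{109}{236} = \frac{4125}{5546} \approx 0.74378$)
$c{\left(O \right)} = 1$
$h = -10$ ($h = -16 + 6 = -10$)
$j - 7 \left(h + c{\left(10 \right)}\right) = \frac{4125}{5546} - 7 \left(-10 + 1\right) = \frac{4125}{5546} - -63 = \frac{4125}{5546} + 63 = \frac{353523}{5546}$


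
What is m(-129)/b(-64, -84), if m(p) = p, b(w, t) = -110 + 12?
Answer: 129/98 ≈ 1.3163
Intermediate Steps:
b(w, t) = -98
m(-129)/b(-64, -84) = -129/(-98) = -129*(-1/98) = 129/98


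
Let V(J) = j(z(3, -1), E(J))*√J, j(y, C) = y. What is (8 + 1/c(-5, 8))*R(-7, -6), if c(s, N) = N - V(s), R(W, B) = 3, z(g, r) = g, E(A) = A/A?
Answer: 2640/109 + 9*I*√5/109 ≈ 24.22 + 0.18463*I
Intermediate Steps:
E(A) = 1
V(J) = 3*√J
c(s, N) = N - 3*√s
(8 + 1/c(-5, 8))*R(-7, -6) = (8 + 1/(8 - 3*I*√5))*3 = 24 + 3/(8 - 3*I*√5)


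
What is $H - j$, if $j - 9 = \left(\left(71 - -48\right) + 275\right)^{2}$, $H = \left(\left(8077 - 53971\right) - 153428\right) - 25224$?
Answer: $-379791$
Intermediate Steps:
$H = -224546$ ($H = \left(-45894 - 153428\right) - 25224 = -199322 - 25224 = -224546$)
$j = 155245$ ($j = 9 + \left(\left(71 - -48\right) + 275\right)^{2} = 9 + \left(\left(71 + 48\right) + 275\right)^{2} = 9 + \left(119 + 275\right)^{2} = 9 + 394^{2} = 9 + 155236 = 155245$)
$H - j = -224546 - 155245 = -379791$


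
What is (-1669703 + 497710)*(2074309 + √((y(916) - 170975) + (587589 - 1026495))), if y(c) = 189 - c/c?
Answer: -2431075627837 - 1171993*I*√609693 ≈ -2.4311e+12 - 9.1513e+8*I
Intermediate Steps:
y(c) = 188 (y(c) = 189 - 1*1 = 189 - 1 = 188)
(-1669703 + 497710)*(2074309 + √((y(916) - 170975) + (587589 - 1026495))) = (-1669703 + 497710)*(2074309 + √((188 - 170975) + (587589 - 1026495))) = -1171993*(2074309 + √(-170787 - 438906)) = -1171993*(2074309 + √(-609693)) = -1171993*(2074309 + I*√609693) = -2431075627837 - 1171993*I*√609693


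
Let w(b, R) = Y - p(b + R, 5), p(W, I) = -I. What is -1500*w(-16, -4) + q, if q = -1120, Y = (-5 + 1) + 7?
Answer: -13120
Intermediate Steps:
Y = 3 (Y = -4 + 7 = 3)
w(b, R) = 8 (w(b, R) = 3 - (-1)*5 = 3 - 1*(-5) = 3 + 5 = 8)
-1500*w(-16, -4) + q = -1500*8 - 1120 = -12000 - 1120 = -13120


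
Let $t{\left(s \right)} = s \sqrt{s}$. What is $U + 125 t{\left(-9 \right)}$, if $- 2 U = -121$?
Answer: $\frac{121}{2} - 3375 i \approx 60.5 - 3375.0 i$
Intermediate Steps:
$t{\left(s \right)} = s^{\frac{3}{2}}$
$U = \frac{121}{2}$ ($U = \left(- \frac{1}{2}\right) \left(-121\right) = \frac{121}{2} \approx 60.5$)
$U + 125 t{\left(-9 \right)} = \frac{121}{2} + 125 \left(-9\right)^{\frac{3}{2}} = \frac{121}{2} + 125 \left(- 27 i\right) = \frac{121}{2} - 3375 i$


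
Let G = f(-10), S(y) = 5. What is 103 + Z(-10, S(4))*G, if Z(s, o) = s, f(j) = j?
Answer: 203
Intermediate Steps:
G = -10
103 + Z(-10, S(4))*G = 103 - 10*(-10) = 103 + 100 = 203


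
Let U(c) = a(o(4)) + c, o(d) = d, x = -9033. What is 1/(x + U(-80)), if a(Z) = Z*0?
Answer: -1/9113 ≈ -0.00010973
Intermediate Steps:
a(Z) = 0
U(c) = c (U(c) = 0 + c = c)
1/(x + U(-80)) = 1/(-9033 - 80) = 1/(-9113) = -1/9113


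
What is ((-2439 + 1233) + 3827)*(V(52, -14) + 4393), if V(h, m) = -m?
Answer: 11550747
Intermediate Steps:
((-2439 + 1233) + 3827)*(V(52, -14) + 4393) = ((-2439 + 1233) + 3827)*(-1*(-14) + 4393) = (-1206 + 3827)*(14 + 4393) = 2621*4407 = 11550747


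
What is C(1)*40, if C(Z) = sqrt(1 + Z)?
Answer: 40*sqrt(2) ≈ 56.569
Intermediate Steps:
C(1)*40 = sqrt(1 + 1)*40 = sqrt(2)*40 = 40*sqrt(2)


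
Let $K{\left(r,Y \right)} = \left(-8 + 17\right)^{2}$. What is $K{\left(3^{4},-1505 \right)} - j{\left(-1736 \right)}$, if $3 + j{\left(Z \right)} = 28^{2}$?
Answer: $-700$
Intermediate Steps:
$K{\left(r,Y \right)} = 81$ ($K{\left(r,Y \right)} = 9^{2} = 81$)
$j{\left(Z \right)} = 781$ ($j{\left(Z \right)} = -3 + 28^{2} = -3 + 784 = 781$)
$K{\left(3^{4},-1505 \right)} - j{\left(-1736 \right)} = 81 - 781 = -700$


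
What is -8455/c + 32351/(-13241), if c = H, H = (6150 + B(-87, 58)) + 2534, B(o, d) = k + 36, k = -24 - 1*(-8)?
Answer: -393535759/115249664 ≈ -3.4146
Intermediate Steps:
k = -16 (k = -24 + 8 = -16)
B(o, d) = 20 (B(o, d) = -16 + 36 = 20)
H = 8704 (H = (6150 + 20) + 2534 = 6170 + 2534 = 8704)
c = 8704
-8455/c + 32351/(-13241) = -8455/8704 + 32351/(-13241) = -8455*1/8704 + 32351*(-1/13241) = -8455/8704 - 32351/13241 = -393535759/115249664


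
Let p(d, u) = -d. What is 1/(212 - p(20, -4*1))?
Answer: 1/232 ≈ 0.0043103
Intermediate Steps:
1/(212 - p(20, -4*1)) = 1/(212 - (-1)*20) = 1/(212 - 1*(-20)) = 1/(212 + 20) = 1/232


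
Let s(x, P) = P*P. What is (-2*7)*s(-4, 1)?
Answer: -14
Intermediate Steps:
s(x, P) = P²
(-2*7)*s(-4, 1) = -2*7*1² = -14*1 = -14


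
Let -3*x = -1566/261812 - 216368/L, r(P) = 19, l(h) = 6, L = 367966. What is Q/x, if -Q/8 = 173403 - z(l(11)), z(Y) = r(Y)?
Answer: -3455886817022592/493310117 ≈ -7.0055e+6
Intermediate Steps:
z(Y) = 19
Q = -1387072 (Q = -8*(173403 - 1*19) = -8*(173403 - 19) = -8*173384 = -1387072)
x = 493310117/2491497786 (x = -(-1566/261812 - 216368/367966)/3 = -(-1566*1/261812 - 216368*1/367966)/3 = -(-27/4514 - 108184/183983)/3 = -⅓*(-493310117/830499262) = 493310117/2491497786 ≈ 0.19800)
Q/x = -1387072/493310117/2491497786 = -1387072*2491497786/493310117 = -3455886817022592/493310117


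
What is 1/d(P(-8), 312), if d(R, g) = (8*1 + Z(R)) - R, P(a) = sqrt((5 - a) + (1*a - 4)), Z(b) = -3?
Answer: 1/4 ≈ 0.25000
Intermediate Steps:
P(a) = 1 (P(a) = sqrt((5 - a) + (a - 4)) = sqrt((5 - a) + (-4 + a)) = sqrt(1) = 1)
d(R, g) = 5 - R (d(R, g) = (8*1 - 3) - R = (8 - 3) - R = 5 - R)
1/d(P(-8), 312) = 1/(5 - 1*1) = 1/(5 - 1) = 1/4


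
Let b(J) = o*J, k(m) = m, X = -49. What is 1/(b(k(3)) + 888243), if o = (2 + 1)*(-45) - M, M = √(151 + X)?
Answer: 147973/131376052221 + √102/262752104442 ≈ 1.1264e-6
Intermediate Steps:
M = √102 (M = √(151 - 49) = √102 ≈ 10.100)
o = -135 - √102 (o = (2 + 1)*(-45) - √102 = 3*(-45) - √102 = -135 - √102 ≈ -145.10)
b(J) = J*(-135 - √102) (b(J) = (-135 - √102)*J = J*(-135 - √102))
1/(b(k(3)) + 888243) = 1/(-1*3*(135 + √102) + 888243) = 1/((-405 - 3*√102) + 888243) = 1/(887838 - 3*√102)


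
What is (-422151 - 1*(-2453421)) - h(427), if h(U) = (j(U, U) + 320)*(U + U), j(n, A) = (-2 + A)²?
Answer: -152495760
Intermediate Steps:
h(U) = 2*U*(320 + (-2 + U)²) (h(U) = ((-2 + U)² + 320)*(U + U) = (320 + (-2 + U)²)*(2*U) = 2*U*(320 + (-2 + U)²))
(-422151 - 1*(-2453421)) - h(427) = (-422151 - 1*(-2453421)) - 2*427*(320 + (-2 + 427)²) = (-422151 + 2453421) - 2*427*(320 + 425²) = 2031270 - 2*427*(320 + 180625) = 2031270 - 2*427*180945 = 2031270 - 1*154527030 = 2031270 - 154527030 = -152495760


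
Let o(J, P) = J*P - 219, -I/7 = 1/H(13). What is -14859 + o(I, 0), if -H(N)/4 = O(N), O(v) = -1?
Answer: -15078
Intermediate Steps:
H(N) = 4 (H(N) = -4*(-1) = 4)
I = -7/4 ≈ -1.7500
o(J, P) = -219 + J*P
-14859 + o(I, 0) = -14859 + (-219 - 7/4*0) = -14859 + (-219 + 0) = -14859 - 219 = -15078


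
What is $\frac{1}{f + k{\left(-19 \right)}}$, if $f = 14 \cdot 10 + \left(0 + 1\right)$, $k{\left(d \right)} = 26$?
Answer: $\frac{1}{167} \approx 0.005988$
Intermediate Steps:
$f = 141$ ($f = 140 + 1 = 141$)
$\frac{1}{f + k{\left(-19 \right)}} = \frac{1}{141 + 26} = \frac{1}{167}$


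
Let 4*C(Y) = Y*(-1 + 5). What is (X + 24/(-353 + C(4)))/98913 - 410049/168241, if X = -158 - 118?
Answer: -4723787455027/1935928829839 ≈ -2.4401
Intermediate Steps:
X = -276
C(Y) = Y (C(Y) = (Y*(-1 + 5))/4 = (Y*4)/4 = (4*Y)/4 = Y)
(X + 24/(-353 + C(4)))/98913 - 410049/168241 = (-276 + 24/(-353 + 4))/98913 - 410049/168241 = (-276 + 24/(-349))*(1/98913) - 410049*1/168241 = (-276 - 1/349*24)*(1/98913) - 410049/168241 = (-276 - 24/349)*(1/98913) - 410049/168241 = -96348/349*1/98913 - 410049/168241 = -32116/11506879 - 410049/168241 = -4723787455027/1935928829839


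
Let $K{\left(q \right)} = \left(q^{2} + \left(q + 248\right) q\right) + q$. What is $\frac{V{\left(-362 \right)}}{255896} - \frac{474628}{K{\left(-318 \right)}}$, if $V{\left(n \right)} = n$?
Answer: $- \frac{30374989145}{7873024284} \approx -3.8581$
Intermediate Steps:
$K{\left(q \right)} = q + q^{2} + q \left(248 + q\right)$ ($K{\left(q \right)} = \left(q^{2} + \left(248 + q\right) q\right) + q = \left(q^{2} + q \left(248 + q\right)\right) + q = q + q^{2} + q \left(248 + q\right)$)
$\frac{V{\left(-362 \right)}}{255896} - \frac{474628}{K{\left(-318 \right)}} = - \frac{362}{255896} - \frac{474628}{\left(-318\right) \left(249 + 2 \left(-318\right)\right)} = \left(-362\right) \frac{1}{255896} - \frac{474628}{\left(-318\right) \left(249 - 636\right)} = - \frac{181}{127948} - \frac{474628}{\left(-318\right) \left(-387\right)} = - \frac{181}{127948} - \frac{474628}{123066} = - \frac{181}{127948} - \frac{237314}{61533} = - \frac{30374989145}{7873024284}$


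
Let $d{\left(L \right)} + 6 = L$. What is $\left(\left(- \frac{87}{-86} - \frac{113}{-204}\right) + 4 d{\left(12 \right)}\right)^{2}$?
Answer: $\frac{50292996121}{76947984} \approx 653.6$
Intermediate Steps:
$d{\left(L \right)} = -6 + L$
$\left(\left(- \frac{87}{-86} - \frac{113}{-204}\right) + 4 d{\left(12 \right)}\right)^{2} = \left(\left(- \frac{87}{-86} - \frac{113}{-204}\right) + 4 \left(-6 + 12\right)\right)^{2} = \left(\left(\left(-87\right) \left(- \frac{1}{86}\right) - - \frac{113}{204}\right) + 4 \cdot 6\right)^{2} = \left(\left(\frac{87}{86} + \frac{113}{204}\right) + 24\right)^{2} = \left(\frac{13733}{8772} + 24\right)^{2} = \left(\frac{224261}{8772}\right)^{2} = \frac{50292996121}{76947984}$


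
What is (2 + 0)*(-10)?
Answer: -20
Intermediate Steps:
(2 + 0)*(-10) = 2*(-10) = -20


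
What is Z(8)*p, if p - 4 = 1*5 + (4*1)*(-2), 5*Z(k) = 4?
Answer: 4/5 ≈ 0.80000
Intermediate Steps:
Z(k) = 4/5 (Z(k) = (1/5)*4 = 4/5)
p = 1 (p = 4 + (1*5 + (4*1)*(-2)) = 4 + (5 + 4*(-2)) = 4 + (5 - 8) = 4 - 3 = 1)
Z(8)*p = (4/5)*1 = 4/5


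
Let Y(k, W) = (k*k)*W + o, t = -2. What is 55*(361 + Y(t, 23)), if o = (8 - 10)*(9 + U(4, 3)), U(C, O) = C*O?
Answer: 22605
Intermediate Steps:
o = -42 (o = (8 - 10)*(9 + 4*3) = -2*(9 + 12) = -2*21 = -42)
Y(k, W) = -42 + W*k² (Y(k, W) = (k*k)*W - 42 = k²*W - 42 = W*k² - 42 = -42 + W*k²)
55*(361 + Y(t, 23)) = 55*(361 + (-42 + 23*(-2)²)) = 55*(361 + (-42 + 23*4)) = 55*(361 + (-42 + 92)) = 55*(361 + 50) = 55*411 = 22605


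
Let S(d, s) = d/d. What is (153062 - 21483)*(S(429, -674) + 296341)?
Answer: 38992384018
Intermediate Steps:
S(d, s) = 1
(153062 - 21483)*(S(429, -674) + 296341) = (153062 - 21483)*(1 + 296341) = 131579*296342 = 38992384018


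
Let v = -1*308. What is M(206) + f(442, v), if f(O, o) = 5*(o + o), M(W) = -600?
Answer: -3680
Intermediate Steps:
v = -308
f(O, o) = 10*o (f(O, o) = 5*(2*o) = 10*o)
M(206) + f(442, v) = -600 + 10*(-308) = -600 - 3080 = -3680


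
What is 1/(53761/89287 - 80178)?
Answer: -89287/7158799325 ≈ -1.2472e-5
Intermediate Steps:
1/(53761/89287 - 80178) = 1/(-7158799325/89287) = -89287/7158799325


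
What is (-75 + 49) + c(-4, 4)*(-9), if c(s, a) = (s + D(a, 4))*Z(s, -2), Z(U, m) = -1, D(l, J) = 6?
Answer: -8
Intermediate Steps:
c(s, a) = -6 - s (c(s, a) = (s + 6)*(-1) = (6 + s)*(-1) = -6 - s)
(-75 + 49) + c(-4, 4)*(-9) = (-75 + 49) + (-6 - 1*(-4))*(-9) = -26 + (-6 + 4)*(-9) = -26 - 2*(-9) = -26 + 18 = -8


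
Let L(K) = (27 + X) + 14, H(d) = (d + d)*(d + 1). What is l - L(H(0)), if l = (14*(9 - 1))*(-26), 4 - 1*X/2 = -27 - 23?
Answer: -3061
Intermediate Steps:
X = 108 (X = 8 - 2*(-27 - 23) = 8 - 2*(-50) = 8 + 100 = 108)
H(d) = 2*d*(1 + d) (H(d) = (2*d)*(1 + d) = 2*d*(1 + d))
L(K) = 149 (L(K) = (27 + 108) + 14 = 135 + 14 = 149)
l = -2912 (l = (14*8)*(-26) = 112*(-26) = -2912)
l - L(H(0)) = -2912 - 1*149 = -2912 - 149 = -3061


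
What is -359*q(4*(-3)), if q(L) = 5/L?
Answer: 1795/12 ≈ 149.58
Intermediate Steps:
-359*q(4*(-3)) = -1795/(4*(-3)) = -1795/(-12) = -1795*(-1)/12 = -359*(-5/12) = 1795/12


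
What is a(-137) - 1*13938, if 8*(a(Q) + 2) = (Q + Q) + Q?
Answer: -111931/8 ≈ -13991.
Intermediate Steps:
a(Q) = -2 + 3*Q/8 (a(Q) = -2 + ((Q + Q) + Q)/8 = -2 + (2*Q + Q)/8 = -2 + (3*Q)/8 = -2 + 3*Q/8)
a(-137) - 1*13938 = (-2 + (3/8)*(-137)) - 1*13938 = (-2 - 411/8) - 13938 = -427/8 - 13938 = -111931/8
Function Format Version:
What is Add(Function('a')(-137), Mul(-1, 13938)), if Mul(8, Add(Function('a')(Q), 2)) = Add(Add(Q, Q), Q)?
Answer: Rational(-111931, 8) ≈ -13991.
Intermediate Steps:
Function('a')(Q) = Add(-2, Mul(Rational(3, 8), Q)) (Function('a')(Q) = Add(-2, Mul(Rational(1, 8), Add(Add(Q, Q), Q))) = Add(-2, Mul(Rational(1, 8), Add(Mul(2, Q), Q))) = Add(-2, Mul(Rational(1, 8), Mul(3, Q))) = Add(-2, Mul(Rational(3, 8), Q)))
Add(Function('a')(-137), Mul(-1, 13938)) = Add(Add(-2, Mul(Rational(3, 8), -137)), Mul(-1, 13938)) = Add(Add(-2, Rational(-411, 8)), -13938) = Add(Rational(-427, 8), -13938) = Rational(-111931, 8)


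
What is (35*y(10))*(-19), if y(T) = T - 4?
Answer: -3990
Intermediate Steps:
y(T) = -4 + T
(35*y(10))*(-19) = (35*(-4 + 10))*(-19) = (35*6)*(-19) = 210*(-19) = -3990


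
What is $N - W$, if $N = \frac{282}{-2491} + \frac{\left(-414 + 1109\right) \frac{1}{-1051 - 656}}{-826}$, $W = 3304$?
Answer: $- \frac{246913191041}{74729046} \approx -3304.1$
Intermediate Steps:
$N = - \frac{8423057}{74729046}$ ($N = 282 \left(- \frac{1}{2491}\right) + \frac{695}{-1707} \left(- \frac{1}{826}\right) = - \frac{6}{53} + 695 \left(- \frac{1}{1707}\right) \left(- \frac{1}{826}\right) = - \frac{6}{53} - - \frac{695}{1409982} = - \frac{6}{53} + \frac{695}{1409982} = - \frac{8423057}{74729046} \approx -0.11271$)
$N - W = - \frac{8423057}{74729046} - 3304 = - \frac{246913191041}{74729046}$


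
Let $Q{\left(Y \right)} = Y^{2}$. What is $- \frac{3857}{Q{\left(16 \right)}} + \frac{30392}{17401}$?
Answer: $- \frac{59335305}{4454656} \approx -13.32$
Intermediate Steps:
$- \frac{3857}{Q{\left(16 \right)}} + \frac{30392}{17401} = - \frac{3857}{16^{2}} + \frac{30392}{17401} = - \frac{3857}{256} + 30392 \cdot \frac{1}{17401} = \left(-3857\right) \frac{1}{256} + \frac{30392}{17401} = - \frac{3857}{256} + \frac{30392}{17401} = - \frac{59335305}{4454656}$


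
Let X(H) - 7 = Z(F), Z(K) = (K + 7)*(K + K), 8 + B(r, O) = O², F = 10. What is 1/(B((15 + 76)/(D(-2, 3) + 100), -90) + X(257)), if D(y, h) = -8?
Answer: 1/8439 ≈ 0.00011850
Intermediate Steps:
B(r, O) = -8 + O²
Z(K) = 2*K*(7 + K) (Z(K) = (7 + K)*(2*K) = 2*K*(7 + K))
X(H) = 347 (X(H) = 7 + 2*10*(7 + 10) = 7 + 2*10*17 = 7 + 340 = 347)
1/(B((15 + 76)/(D(-2, 3) + 100), -90) + X(257)) = 1/((-8 + (-90)²) + 347) = 1/((-8 + 8100) + 347) = 1/(8092 + 347) = 1/8439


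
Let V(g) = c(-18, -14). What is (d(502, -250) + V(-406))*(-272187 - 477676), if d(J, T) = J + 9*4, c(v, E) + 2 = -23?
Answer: -384679719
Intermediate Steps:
c(v, E) = -25 (c(v, E) = -2 - 23 = -25)
V(g) = -25
d(J, T) = 36 + J (d(J, T) = J + 36 = 36 + J)
(d(502, -250) + V(-406))*(-272187 - 477676) = ((36 + 502) - 25)*(-272187 - 477676) = (538 - 25)*(-749863) = 513*(-749863) = -384679719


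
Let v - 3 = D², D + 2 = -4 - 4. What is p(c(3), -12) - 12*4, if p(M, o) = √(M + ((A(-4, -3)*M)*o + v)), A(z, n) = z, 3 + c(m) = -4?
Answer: -48 + 4*I*√15 ≈ -48.0 + 15.492*I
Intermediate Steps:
D = -10 (D = -2 + (-4 - 4) = -2 - 8 = -10)
c(m) = -7 (c(m) = -3 - 4 = -7)
v = 103 (v = 3 + (-10)² = 3 + 100 = 103)
p(M, o) = √(103 + M - 4*M*o) (p(M, o) = √(M + ((-4*M)*o + 103)) = √(M + (-4*M*o + 103)) = √(M + (103 - 4*M*o)) = √(103 + M - 4*M*o))
p(c(3), -12) - 12*4 = √(103 - 7 - 4*(-7)*(-12)) - 12*4 = √(103 - 7 - 336) - 1*48 = √(-240) - 48 = 4*I*√15 - 48 = -48 + 4*I*√15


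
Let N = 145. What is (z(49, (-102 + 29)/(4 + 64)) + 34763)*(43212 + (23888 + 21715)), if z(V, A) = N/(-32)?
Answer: 98786348865/32 ≈ 3.0871e+9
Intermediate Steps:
z(V, A) = -145/32 (z(V, A) = 145/(-32) = 145*(-1/32) = -145/32)
(z(49, (-102 + 29)/(4 + 64)) + 34763)*(43212 + (23888 + 21715)) = (-145/32 + 34763)*(43212 + (23888 + 21715)) = 1112271*(43212 + 45603)/32 = (1112271/32)*88815 = 98786348865/32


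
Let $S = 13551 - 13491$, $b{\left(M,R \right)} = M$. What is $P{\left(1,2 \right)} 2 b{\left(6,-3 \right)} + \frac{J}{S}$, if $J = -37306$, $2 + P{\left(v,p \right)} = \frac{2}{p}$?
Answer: $- \frac{19013}{30} \approx -633.77$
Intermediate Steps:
$P{\left(v,p \right)} = -2 + \frac{2}{p}$
$S = 60$ ($S = 13551 - 13491 = 60$)
$P{\left(1,2 \right)} 2 b{\left(6,-3 \right)} + \frac{J}{S} = \left(-2 + \frac{2}{2}\right) 2 \cdot 6 - \frac{37306}{60} = \left(-2 + 2 \cdot \frac{1}{2}\right) 2 \cdot 6 - \frac{18653}{30} = \left(-2 + 1\right) 2 \cdot 6 - \frac{18653}{30} = \left(-1\right) 2 \cdot 6 - \frac{18653}{30} = \left(-2\right) 6 - \frac{18653}{30} = -12 - \frac{18653}{30} = - \frac{19013}{30}$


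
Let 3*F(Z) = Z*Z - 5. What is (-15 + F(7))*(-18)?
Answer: 6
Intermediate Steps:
F(Z) = -5/3 + Z²/3 (F(Z) = (Z*Z - 5)/3 = (Z² - 5)/3 = (-5 + Z²)/3 = -5/3 + Z²/3)
(-15 + F(7))*(-18) = (-15 + (-5/3 + (⅓)*7²))*(-18) = (-15 + (-5/3 + (⅓)*49))*(-18) = (-15 + (-5/3 + 49/3))*(-18) = (-15 + 44/3)*(-18) = -⅓*(-18) = 6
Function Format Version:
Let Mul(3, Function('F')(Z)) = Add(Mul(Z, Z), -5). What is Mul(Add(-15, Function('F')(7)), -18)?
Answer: 6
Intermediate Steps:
Function('F')(Z) = Add(Rational(-5, 3), Mul(Rational(1, 3), Pow(Z, 2))) (Function('F')(Z) = Mul(Rational(1, 3), Add(Mul(Z, Z), -5)) = Mul(Rational(1, 3), Add(Pow(Z, 2), -5)) = Mul(Rational(1, 3), Add(-5, Pow(Z, 2))) = Add(Rational(-5, 3), Mul(Rational(1, 3), Pow(Z, 2))))
Mul(Add(-15, Function('F')(7)), -18) = Mul(Add(-15, Add(Rational(-5, 3), Mul(Rational(1, 3), Pow(7, 2)))), -18) = Mul(Add(-15, Add(Rational(-5, 3), Mul(Rational(1, 3), 49))), -18) = Mul(Add(-15, Add(Rational(-5, 3), Rational(49, 3))), -18) = Mul(Add(-15, Rational(44, 3)), -18) = Mul(Rational(-1, 3), -18) = 6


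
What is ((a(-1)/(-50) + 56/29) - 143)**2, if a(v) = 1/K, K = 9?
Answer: 3389203678441/170302500 ≈ 19901.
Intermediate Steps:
a(v) = 1/9
((a(-1)/(-50) + 56/29) - 143)**2 = (((1/9)/(-50) + 56/29) - 143)**2 = (((1/9)*(-1/50) + 56*(1/29)) - 143)**2 = ((-1/450 + 56/29) - 143)**2 = (25171/13050 - 143)**2 = (-1840979/13050)**2 = 3389203678441/170302500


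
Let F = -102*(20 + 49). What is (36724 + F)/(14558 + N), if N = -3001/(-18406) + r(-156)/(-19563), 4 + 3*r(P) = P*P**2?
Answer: 32067699883524/15796037499781 ≈ 2.0301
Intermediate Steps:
r(P) = -4/3 + P**3/3 (r(P) = -4/3 + (P*P**2)/3 = -4/3 + P**3/3)
F = -7038 (F = -102*69 = -7038)
N = 70053032209/1080229734 (N = -3001/(-18406) + (-4/3 + (1/3)*(-156)**3)/(-19563) = -3001*(-1/18406) + (-4/3 + (1/3)*(-3796416))*(-1/19563) = 3001/18406 + (-4/3 - 1265472)*(-1/19563) = 3001/18406 - 3796420/3*(-1/19563) = 3001/18406 + 3796420/58689 = 70053032209/1080229734 ≈ 64.850)
(36724 + F)/(14558 + N) = (36724 - 7038)/(14558 + 70053032209/1080229734) = 29686/(15796037499781/1080229734) = 29686*(1080229734/15796037499781) = 32067699883524/15796037499781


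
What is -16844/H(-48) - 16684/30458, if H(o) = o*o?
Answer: -710663/90432 ≈ -7.8585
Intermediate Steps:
H(o) = o**2
-16844/H(-48) - 16684/30458 = -16844/((-48)**2) - 16684/30458 = -16844/2304 - 16684*1/30458 = -16844*1/2304 - 86/157 = -4211/576 - 86/157 = -710663/90432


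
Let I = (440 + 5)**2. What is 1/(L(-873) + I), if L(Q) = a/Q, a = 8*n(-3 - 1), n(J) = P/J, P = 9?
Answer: 97/19208427 ≈ 5.0499e-6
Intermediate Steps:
n(J) = 9/J
I = 198025 (I = 445**2 = 198025)
a = -18 (a = 8*(9/(-3 - 1)) = 8*(9/(-4)) = 8*(9*(-1/4)) = 8*(-9/4) = -18)
L(Q) = -18/Q
1/(L(-873) + I) = 1/(-18/(-873) + 198025) = 1/(-18*(-1/873) + 198025) = 1/(2/97 + 198025) = 1/(19208427/97) = 97/19208427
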